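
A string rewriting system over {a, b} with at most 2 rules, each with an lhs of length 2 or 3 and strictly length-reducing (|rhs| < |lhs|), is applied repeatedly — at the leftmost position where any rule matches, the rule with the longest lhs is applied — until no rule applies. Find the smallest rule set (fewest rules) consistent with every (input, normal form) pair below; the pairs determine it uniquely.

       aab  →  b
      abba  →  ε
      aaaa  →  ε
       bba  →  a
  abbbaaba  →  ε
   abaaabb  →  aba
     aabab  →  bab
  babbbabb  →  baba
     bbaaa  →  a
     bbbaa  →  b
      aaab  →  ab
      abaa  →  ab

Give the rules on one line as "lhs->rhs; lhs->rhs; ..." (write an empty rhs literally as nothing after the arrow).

aa->; bb->

  | aab => b
  | abba => aa => ε
  | aaaa => aa => ε
  | bba => a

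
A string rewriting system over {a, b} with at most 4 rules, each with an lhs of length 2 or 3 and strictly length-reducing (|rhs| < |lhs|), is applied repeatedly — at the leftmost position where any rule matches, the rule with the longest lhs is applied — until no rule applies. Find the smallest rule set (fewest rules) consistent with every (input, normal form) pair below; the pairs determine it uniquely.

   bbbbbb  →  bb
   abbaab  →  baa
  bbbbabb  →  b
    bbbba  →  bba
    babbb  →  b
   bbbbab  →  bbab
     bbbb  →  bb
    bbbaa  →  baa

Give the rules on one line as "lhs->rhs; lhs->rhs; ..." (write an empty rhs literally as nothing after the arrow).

aab->aa; abb->b; bbb->b

  | bbbbbb => bbbb => bb
  | abbaab => baab => baa
  | bbbbabb => bbabb => bbb => b
  | bbbba => bba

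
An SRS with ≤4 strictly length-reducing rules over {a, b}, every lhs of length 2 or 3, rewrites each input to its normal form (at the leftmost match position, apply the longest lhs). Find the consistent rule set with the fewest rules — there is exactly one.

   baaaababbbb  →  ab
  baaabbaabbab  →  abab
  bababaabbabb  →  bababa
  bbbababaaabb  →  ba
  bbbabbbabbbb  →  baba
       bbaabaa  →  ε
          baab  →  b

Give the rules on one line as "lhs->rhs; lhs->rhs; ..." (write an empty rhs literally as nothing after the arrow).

  | baaaababbbb => aababbbb => aabbbb => abbb => ab
  | baaabbaabbab => abbaabbab => abaabbab => abbab => abab
  | bababaabbabb => bababbabb => babababb => bababa
  | bbbababaaabb => bababaaabb => babaabb => babb => ba

aab->a; baa->; bb->; bba->ba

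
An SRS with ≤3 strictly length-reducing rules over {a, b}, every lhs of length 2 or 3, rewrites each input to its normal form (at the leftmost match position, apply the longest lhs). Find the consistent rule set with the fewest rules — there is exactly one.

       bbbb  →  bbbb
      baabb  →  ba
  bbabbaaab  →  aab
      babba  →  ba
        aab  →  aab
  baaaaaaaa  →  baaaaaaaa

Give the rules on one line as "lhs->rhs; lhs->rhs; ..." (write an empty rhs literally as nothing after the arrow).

abb->; bba->

  | bbbb
  | baabb => ba
  | bbabbaaab => bbaaab => aab
  | babba => ba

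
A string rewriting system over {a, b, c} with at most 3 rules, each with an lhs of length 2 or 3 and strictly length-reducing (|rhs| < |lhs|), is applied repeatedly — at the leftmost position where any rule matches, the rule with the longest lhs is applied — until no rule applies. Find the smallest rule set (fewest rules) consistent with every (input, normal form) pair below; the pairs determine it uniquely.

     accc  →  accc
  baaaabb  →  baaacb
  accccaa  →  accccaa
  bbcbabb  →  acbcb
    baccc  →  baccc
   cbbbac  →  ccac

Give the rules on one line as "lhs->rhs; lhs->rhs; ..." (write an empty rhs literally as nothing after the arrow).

  | accc
  | baaaabb => baaacb
  | accccaa
  | bbcbabb => acbabb => acbcb

ab->c; bb->a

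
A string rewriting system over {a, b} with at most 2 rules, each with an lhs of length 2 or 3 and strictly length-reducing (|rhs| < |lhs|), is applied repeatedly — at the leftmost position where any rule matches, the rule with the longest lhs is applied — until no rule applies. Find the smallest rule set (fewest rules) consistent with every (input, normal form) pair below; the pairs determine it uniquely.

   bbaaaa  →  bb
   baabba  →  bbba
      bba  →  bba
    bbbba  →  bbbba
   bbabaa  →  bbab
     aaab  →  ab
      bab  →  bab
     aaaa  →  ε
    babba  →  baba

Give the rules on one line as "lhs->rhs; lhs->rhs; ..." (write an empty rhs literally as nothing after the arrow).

  | bbaaaa => bbaa => bb
  | baabba => bbba
  | bba
  | bbbba

aa->; abb->ab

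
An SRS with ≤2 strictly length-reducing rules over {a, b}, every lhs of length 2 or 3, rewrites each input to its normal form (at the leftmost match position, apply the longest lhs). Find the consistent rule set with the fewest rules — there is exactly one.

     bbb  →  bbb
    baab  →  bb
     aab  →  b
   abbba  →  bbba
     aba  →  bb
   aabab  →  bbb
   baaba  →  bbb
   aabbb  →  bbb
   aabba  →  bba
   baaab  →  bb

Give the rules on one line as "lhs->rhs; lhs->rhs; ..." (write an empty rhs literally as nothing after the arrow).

  | bbb
  | baab => bab => bb
  | aab => ab => b
  | abbba => bbba

ab->b; aba->bb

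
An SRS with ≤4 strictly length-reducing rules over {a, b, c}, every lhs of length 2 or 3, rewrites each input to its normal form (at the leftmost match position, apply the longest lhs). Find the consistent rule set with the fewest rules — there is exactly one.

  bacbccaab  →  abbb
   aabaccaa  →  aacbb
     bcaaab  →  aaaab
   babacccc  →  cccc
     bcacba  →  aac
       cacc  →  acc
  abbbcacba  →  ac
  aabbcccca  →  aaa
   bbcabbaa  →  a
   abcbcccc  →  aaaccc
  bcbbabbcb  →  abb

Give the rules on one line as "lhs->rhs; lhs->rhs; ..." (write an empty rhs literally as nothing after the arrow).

ba->; bc->a; ca->a; caa->bb

  | bacbccaab => cbccaab => cacaab => acaab => abbb
  | aabaccaa => aaccaa => aacbb
  | bcaaab => aaaab
  | babacccc => bacccc => cccc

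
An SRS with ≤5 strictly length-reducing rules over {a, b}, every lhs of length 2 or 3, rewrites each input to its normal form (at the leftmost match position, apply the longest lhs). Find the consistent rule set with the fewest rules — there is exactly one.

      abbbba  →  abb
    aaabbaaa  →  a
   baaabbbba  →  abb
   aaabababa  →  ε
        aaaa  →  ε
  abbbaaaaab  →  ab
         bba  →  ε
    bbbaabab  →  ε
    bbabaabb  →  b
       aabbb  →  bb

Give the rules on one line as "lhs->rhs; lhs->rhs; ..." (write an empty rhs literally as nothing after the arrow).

  | abbbba => abb
  | aaabbaaa => abbaaa => aaa => a
  | baaabbbba => aaabbbba => abbbba => abb
  | aaabababa => abababa => aababa => aba => aa => ε

aa->; aab->; ba->a; bba->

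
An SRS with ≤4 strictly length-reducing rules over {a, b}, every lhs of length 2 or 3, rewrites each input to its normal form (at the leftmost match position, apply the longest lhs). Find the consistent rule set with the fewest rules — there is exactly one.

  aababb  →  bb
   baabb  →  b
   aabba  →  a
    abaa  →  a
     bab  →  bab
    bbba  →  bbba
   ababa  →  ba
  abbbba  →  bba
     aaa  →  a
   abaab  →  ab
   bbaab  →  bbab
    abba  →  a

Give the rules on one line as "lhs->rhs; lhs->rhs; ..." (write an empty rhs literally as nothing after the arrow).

  | aababb => ababb => bb
  | baabb => babb => b
  | aabba => abba => a
  | abaa => a

aa->a; aba->; abb->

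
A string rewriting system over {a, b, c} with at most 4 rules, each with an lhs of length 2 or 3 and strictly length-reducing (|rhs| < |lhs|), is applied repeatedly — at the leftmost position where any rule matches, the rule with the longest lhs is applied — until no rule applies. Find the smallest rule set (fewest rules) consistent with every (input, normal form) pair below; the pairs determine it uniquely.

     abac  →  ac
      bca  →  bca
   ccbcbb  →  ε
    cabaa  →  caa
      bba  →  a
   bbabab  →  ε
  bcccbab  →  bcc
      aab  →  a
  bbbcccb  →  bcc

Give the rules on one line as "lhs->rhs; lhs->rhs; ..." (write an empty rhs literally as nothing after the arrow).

ab->; bb->; cb->

  | abac => ac
  | bca
  | ccbcbb => ccbb => cb => ε
  | cabaa => caa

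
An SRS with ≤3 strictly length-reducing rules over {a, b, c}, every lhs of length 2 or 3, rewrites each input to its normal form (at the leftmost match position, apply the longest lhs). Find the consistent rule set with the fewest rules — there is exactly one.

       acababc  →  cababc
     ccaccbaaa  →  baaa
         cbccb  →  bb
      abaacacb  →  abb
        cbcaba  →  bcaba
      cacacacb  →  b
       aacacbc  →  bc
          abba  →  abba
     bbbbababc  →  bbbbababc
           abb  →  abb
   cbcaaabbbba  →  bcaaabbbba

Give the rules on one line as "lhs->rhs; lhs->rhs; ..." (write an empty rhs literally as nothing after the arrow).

ac->c; cb->b

  | acababc => cababc
  | ccaccbaaa => ccccbaaa => cccbaaa => ccbaaa => cbaaa => baaa
  | cbccb => bccb => bcb => bb
  | abaacacb => abacacb => abcacb => abccb => abcb => abb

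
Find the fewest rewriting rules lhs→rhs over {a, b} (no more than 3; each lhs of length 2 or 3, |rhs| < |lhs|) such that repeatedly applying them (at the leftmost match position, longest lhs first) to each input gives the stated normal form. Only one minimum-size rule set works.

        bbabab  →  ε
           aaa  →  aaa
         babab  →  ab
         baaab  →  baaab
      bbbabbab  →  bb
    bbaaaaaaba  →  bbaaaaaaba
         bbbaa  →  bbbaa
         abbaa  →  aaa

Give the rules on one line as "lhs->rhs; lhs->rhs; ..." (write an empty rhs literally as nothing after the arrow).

abb->a; bab->

  | bbabab => bab => ε
  | aaa
  | babab => ab
  | baaab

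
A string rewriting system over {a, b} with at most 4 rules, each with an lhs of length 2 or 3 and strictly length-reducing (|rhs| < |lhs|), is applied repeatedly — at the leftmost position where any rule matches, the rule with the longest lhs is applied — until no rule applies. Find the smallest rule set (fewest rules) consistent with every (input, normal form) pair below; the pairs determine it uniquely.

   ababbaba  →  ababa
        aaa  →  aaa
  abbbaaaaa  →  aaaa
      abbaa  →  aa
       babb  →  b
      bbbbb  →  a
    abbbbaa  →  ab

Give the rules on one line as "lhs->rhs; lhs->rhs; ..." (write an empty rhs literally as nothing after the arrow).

aab->bb; baa->b; bb->a; bba->

  | ababbaba => ababa
  | aaa
  | abbbaaaaa => aabaaaaa => bbaaaaa => aaaa
  | abbaa => aa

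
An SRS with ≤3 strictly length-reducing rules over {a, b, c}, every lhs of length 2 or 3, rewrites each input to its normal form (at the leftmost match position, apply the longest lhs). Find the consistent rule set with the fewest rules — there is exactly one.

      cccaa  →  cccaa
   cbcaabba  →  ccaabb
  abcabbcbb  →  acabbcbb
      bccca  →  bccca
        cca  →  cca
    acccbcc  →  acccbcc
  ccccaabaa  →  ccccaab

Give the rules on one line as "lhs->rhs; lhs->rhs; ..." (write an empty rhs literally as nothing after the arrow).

  | cccaa
  | cbcaabba => ccaabba => ccaabb
  | abcabbcbb => acabbcbb
  | bccca

ba->b; bca->ca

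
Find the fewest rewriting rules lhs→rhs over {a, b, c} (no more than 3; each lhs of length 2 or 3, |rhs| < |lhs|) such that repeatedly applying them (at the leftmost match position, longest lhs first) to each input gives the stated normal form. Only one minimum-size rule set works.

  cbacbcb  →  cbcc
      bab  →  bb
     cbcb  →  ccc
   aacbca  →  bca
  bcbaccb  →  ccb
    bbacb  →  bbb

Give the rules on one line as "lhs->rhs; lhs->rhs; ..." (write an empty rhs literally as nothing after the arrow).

ab->b; ac->a; bcb->cc

  | cbacbcb => cbabcb => cbbcb => cbcc
  | bab => bb
  | cbcb => ccc
  | aacbca => aabca => abca => bca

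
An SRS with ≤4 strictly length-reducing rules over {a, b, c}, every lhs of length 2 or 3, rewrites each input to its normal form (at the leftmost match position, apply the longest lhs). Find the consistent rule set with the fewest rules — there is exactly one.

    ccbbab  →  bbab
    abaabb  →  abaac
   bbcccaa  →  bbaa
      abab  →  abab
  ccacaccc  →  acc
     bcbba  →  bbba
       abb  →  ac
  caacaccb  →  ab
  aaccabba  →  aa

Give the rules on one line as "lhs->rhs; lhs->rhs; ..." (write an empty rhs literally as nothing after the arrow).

  | ccbbab => cbbab => bbab
  | abaabb => abaac
  | bbcccaa => bbacaa => bbaa
  | abab

abb->ac; ca->; cb->b; ccc->ac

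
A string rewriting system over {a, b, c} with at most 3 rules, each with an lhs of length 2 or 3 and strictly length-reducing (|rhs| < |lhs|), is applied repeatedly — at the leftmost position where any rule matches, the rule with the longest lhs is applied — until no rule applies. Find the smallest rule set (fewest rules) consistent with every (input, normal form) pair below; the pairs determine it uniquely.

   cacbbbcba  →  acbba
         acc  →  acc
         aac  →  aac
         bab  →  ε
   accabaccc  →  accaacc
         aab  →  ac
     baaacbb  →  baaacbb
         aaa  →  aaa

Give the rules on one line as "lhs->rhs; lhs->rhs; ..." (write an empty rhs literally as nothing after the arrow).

ab->c; bc->; cac->aa

  | cacbbbcba => aabbbcba => acbbcba => acbba
  | acc
  | aac
  | bab => bc => ε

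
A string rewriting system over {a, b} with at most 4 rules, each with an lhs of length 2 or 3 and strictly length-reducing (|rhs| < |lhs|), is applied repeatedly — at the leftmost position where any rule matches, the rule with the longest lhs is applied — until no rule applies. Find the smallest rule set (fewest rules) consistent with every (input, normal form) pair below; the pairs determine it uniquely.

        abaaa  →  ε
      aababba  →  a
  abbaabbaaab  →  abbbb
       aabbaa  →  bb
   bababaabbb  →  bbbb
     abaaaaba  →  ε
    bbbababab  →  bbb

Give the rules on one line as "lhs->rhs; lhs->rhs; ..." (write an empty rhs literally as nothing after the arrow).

aa->; ba->a; baa->b; bab->b

  | abaaa => aba => aa => ε
  | aababba => babba => bba => ba => a
  | abbaabbaaab => abbbbaaab => abbbbab => abbbb
  | aabbaa => bbaa => bb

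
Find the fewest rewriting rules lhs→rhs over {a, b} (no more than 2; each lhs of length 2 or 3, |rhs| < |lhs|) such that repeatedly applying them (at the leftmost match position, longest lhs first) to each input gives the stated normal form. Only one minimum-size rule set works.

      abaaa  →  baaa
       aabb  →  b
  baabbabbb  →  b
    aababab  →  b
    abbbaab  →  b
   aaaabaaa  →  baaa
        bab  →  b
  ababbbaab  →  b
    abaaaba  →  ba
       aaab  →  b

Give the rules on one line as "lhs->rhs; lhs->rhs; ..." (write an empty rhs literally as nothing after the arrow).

  | abaaa => baaa
  | aabb => abb => bb => b
  | baabbabbb => babbabbb => bbbabbb => bbabbb => babbb => bbbb => bbb => bb => b
  | aababab => ababab => babab => bbab => bab => bb => b

ab->b; bb->b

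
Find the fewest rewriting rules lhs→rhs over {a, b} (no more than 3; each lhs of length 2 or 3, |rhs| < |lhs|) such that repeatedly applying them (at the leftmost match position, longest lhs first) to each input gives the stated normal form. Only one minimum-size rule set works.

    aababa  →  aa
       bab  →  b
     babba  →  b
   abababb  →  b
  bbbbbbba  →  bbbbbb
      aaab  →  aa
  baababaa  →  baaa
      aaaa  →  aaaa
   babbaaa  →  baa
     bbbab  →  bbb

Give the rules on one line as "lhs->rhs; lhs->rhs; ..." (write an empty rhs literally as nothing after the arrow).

ab->; bba->b

  | aababa => aaba => aa
  | bab => b
  | babba => bba => b
  | abababb => ababb => abb => b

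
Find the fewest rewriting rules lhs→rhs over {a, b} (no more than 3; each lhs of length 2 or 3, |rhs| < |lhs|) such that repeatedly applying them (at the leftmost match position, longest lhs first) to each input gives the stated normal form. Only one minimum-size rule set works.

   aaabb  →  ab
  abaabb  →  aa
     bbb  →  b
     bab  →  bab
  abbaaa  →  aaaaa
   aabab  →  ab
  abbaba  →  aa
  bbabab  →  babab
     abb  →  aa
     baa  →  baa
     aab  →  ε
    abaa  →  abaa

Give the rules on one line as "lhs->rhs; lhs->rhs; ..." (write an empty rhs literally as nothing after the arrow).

aab->; abb->aa; bb->b

  | aaabb => ab
  | abaabb => abb => aa
  | bbb => bb => b
  | bab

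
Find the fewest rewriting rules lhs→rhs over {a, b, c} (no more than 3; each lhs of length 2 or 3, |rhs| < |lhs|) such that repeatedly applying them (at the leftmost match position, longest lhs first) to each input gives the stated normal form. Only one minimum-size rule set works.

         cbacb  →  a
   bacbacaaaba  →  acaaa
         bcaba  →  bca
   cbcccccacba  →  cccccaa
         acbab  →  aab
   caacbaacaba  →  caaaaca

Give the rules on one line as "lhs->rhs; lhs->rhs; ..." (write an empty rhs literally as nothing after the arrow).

ba->; cb->

  | cbacb => acb => a
  | bacbacaaaba => cbacaaaba => acaaaba => acaaa
  | bcaba => bca
  | cbcccccacba => cccccacba => cccccaa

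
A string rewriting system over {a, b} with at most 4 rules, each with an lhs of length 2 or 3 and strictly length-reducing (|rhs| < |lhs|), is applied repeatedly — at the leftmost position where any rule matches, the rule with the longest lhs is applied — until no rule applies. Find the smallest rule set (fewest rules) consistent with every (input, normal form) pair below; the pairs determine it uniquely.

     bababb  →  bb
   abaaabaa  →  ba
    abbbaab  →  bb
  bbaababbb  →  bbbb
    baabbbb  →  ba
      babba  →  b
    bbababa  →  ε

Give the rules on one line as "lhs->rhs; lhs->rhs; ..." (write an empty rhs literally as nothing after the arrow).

  | bababb => bbabb => bb
  | abaaabaa => baaabaa => baabaa => baaaa => baaa => baa => ba
  | abbbaab => bbbaab => bab => bb
  | bbaababbb => ababbb => babbb => bbbb

aa->a; aab->aa; ab->b; bba->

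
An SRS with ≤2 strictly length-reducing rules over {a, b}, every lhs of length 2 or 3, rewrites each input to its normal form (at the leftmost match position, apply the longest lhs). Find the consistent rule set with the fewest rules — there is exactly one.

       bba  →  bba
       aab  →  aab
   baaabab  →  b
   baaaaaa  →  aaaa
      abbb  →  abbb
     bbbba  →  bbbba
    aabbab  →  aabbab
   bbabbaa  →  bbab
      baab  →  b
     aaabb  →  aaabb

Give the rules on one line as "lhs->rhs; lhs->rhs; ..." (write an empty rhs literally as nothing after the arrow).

aba->; baa->

  | bba
  | aab
  | baaabab => abab => b
  | baaaaaa => aaaa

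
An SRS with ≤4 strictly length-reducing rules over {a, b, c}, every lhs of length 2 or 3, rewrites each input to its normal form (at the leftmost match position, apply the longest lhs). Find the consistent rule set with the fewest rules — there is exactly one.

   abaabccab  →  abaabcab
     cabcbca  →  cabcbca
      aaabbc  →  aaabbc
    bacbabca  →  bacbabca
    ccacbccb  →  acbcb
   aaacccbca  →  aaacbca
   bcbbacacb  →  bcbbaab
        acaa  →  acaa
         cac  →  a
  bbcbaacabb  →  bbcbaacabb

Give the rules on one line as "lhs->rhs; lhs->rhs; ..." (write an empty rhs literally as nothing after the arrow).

  | abaabccab => abaabcab
  | cabcbca
  | aaabbc
  | bacbabca

bcc->bc; cac->a; cc->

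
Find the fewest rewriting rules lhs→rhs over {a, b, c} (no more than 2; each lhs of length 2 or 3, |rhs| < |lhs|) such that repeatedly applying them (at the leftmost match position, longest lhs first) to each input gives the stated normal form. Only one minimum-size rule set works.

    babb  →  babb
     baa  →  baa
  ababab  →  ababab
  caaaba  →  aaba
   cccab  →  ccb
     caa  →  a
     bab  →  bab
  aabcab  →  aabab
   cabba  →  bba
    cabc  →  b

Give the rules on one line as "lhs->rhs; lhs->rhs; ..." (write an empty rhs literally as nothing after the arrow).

  | babb
  | baa
  | ababab
  | caaaba => aaba

bc->b; ca->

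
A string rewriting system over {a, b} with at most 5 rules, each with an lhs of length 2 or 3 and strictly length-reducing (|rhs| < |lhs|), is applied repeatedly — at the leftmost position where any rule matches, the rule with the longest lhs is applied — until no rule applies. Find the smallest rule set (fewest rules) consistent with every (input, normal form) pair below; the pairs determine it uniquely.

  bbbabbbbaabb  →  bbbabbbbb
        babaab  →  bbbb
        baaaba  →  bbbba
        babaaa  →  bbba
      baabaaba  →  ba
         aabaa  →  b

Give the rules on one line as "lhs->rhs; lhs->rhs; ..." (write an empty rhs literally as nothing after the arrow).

aa->b; aaa->bb; aab->; aba->aa

  | bbbabbbbaabb => bbbabbbbb
  | babaab => baaab => bbbb
  | baaaba => bbbba
  | babaaa => baaaa => bbba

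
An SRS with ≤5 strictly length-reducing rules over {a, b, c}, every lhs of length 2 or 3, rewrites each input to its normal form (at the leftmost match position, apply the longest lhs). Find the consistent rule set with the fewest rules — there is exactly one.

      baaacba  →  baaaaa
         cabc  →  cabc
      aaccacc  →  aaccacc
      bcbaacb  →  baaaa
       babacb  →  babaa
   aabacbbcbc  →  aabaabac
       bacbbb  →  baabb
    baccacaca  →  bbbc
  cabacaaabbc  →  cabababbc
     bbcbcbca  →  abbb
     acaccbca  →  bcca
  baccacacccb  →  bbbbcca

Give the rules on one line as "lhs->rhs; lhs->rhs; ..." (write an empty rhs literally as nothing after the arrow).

  | baaacba => baaaaa
  | cabc
  | aaccacc
  | bcbaacb => baaacb => baaaa

aca->bb; bba->ab; bca->c; cb->a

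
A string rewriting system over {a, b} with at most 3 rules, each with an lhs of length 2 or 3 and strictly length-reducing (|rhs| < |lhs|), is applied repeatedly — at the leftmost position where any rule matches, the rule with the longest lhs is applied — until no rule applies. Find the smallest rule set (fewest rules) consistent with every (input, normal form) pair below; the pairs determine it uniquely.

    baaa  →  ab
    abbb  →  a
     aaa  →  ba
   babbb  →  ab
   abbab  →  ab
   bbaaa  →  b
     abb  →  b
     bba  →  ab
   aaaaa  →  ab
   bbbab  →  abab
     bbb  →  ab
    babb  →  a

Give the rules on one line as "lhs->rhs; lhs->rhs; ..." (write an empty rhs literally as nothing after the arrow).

aa->b; bb->a; bba->ab

  | baaa => bba => ab
  | abbb => aab => bb => a
  | aaa => ba
  | babbb => baab => bbb => ab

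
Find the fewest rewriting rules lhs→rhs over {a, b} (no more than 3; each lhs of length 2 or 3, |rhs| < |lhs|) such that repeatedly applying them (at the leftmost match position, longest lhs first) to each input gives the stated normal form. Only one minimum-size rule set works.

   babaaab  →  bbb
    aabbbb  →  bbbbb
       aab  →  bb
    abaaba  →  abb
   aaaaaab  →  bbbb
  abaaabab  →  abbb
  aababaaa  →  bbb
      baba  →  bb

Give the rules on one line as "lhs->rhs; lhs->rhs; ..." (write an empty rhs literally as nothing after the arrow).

  | babaaab => bbaaab => bbaab => bbab => bbb
  | aabbbb => bbbbb
  | aab => bb
  | abaaba => ababa => abba => abb

aab->bb; ba->b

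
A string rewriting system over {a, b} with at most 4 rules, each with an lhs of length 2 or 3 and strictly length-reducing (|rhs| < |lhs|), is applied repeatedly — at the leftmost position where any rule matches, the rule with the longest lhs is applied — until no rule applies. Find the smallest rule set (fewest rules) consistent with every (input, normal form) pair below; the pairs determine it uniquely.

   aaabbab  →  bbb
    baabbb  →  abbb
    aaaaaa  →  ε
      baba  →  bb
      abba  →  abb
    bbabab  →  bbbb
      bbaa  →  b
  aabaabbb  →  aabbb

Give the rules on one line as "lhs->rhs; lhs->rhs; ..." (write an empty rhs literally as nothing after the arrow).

  | aaabbab => bbab => bbb
  | baabbb => abbb
  | aaaaaa => aaa => ε
  | baba => bba => bb

aaa->; aba->; ba->b; baa->a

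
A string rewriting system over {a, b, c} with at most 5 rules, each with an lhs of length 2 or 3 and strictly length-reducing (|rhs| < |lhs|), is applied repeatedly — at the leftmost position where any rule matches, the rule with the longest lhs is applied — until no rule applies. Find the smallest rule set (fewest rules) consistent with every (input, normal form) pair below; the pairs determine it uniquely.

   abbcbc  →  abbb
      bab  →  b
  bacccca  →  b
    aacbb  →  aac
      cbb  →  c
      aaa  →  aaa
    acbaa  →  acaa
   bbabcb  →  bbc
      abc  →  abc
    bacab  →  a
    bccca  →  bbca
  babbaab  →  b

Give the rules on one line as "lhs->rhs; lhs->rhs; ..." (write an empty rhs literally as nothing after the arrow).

ba->; cab->a; cb->c; cc->b

  | abbcbc => abbcc => abbb
  | bab => b
  | bacccca => cccca => bcca => bba => b
  | aacbb => aacb => aac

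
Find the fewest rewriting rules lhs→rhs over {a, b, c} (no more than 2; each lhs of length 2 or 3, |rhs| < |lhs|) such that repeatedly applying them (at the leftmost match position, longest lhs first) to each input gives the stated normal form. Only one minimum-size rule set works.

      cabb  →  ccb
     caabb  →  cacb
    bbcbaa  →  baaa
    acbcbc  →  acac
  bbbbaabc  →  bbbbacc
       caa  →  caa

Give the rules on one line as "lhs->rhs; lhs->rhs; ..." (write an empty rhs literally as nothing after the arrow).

  | cabb => ccb
  | caabb => cacb
  | bbcbaa => baaa
  | acbcbc => acac

ab->c; bcb->a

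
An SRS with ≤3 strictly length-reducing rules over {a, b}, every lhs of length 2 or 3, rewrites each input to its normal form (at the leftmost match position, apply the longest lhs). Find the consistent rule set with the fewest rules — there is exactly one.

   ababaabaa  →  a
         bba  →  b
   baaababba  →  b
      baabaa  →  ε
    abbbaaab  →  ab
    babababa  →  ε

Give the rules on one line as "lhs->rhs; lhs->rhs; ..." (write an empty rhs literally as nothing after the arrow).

aa->; ba->

  | ababaabaa => abaabaa => aabaa => baa => a
  | bba => b
  | baaababba => aababba => babba => bba => b
  | baabaa => abaa => aa => ε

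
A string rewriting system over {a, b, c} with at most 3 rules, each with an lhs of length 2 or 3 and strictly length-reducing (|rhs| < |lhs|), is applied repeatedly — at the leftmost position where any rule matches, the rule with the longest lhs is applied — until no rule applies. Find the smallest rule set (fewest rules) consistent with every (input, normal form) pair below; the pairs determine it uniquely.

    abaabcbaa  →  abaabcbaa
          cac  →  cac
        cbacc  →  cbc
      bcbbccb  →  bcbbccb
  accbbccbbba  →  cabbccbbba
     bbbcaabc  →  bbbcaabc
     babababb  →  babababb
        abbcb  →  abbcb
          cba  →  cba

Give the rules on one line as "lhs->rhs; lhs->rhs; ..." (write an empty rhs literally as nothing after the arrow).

  | abaabcbaa
  | cac
  | cbacc => cbc
  | bcbbccb

acc->ca; bac->b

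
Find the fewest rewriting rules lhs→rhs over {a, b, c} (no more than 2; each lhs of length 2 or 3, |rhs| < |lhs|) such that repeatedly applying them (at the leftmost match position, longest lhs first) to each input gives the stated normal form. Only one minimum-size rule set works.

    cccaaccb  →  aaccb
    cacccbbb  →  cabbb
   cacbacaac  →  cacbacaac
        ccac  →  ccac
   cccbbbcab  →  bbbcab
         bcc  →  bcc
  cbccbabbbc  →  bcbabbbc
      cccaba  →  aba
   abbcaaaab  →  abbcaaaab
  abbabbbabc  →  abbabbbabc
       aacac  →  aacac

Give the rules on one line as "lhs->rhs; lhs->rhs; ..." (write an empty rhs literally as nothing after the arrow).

  | cccaaccb => aaccb
  | cacccbbb => cabbb
  | cacbacaac
  | ccac

cbc->b; ccc->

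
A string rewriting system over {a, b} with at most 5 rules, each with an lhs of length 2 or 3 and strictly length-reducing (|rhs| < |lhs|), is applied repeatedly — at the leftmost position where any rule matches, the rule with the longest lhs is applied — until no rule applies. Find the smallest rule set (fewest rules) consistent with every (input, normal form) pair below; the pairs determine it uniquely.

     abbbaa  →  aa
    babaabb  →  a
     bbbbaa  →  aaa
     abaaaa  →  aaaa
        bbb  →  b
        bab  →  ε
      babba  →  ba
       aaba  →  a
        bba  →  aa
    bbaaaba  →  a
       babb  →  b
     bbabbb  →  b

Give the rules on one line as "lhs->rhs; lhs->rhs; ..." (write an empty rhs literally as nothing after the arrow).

  | abbbaa => bbbaa => abaa => bba => aa
  | babaabb => aabb => abb => bb => a
  | bbbbaa => abbaa => bbaa => aaa
  | abaaaa => bbaaa => aaaa

ab->b; aba->bb; bab->; bb->a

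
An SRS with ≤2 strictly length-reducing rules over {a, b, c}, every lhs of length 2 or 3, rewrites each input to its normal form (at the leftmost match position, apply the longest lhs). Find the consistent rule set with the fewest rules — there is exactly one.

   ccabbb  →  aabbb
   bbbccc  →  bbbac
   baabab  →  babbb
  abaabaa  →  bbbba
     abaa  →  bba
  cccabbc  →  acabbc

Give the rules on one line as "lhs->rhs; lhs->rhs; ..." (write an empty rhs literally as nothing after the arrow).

aba->bb; cc->a

  | ccabbb => aabbb
  | bbbccc => bbbac
  | baabab => babbb
  | abaabaa => bbabaa => bbbba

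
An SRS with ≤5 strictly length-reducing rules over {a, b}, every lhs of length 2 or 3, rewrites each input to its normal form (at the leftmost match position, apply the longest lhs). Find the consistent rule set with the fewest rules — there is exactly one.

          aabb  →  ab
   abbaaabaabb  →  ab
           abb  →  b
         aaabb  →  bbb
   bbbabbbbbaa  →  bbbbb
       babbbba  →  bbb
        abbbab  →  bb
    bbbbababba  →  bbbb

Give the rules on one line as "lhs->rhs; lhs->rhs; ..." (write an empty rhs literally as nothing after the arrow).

aaa->b; aba->; abb->b; ba->

  | aabb => ab
  | abbaaabaabb => baaabaabb => aabaabb => aabb => ab
  | abb => b
  | aaabb => bbb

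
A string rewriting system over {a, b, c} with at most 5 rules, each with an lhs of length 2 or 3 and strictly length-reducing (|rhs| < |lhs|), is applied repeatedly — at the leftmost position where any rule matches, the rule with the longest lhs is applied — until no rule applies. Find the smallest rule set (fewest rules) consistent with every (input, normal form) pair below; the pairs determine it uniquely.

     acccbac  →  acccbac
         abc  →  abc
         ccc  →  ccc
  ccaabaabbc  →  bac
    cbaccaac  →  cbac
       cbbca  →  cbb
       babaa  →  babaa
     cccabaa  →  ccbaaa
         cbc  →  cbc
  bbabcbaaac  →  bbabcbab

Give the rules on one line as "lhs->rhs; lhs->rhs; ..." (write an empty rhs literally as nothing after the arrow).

aab->a; aac->b; ca->; cab->ba

  | acccbac
  | abc
  | ccc
  | ccaabaabbc => cabaabbc => baaabbc => baabc => bac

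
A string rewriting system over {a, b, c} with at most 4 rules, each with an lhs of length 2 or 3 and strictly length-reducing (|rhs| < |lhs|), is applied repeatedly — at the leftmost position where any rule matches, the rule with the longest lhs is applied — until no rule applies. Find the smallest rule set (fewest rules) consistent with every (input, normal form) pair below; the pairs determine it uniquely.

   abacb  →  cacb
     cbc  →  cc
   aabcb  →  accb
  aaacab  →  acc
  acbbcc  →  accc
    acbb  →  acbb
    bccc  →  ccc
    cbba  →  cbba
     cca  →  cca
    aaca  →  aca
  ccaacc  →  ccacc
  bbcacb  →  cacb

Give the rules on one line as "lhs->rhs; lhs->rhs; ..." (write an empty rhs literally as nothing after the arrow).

aac->ac; ab->c; bc->c

  | abacb => cacb
  | cbc => cc
  | aabcb => accb
  | aaacab => aacab => acab => acc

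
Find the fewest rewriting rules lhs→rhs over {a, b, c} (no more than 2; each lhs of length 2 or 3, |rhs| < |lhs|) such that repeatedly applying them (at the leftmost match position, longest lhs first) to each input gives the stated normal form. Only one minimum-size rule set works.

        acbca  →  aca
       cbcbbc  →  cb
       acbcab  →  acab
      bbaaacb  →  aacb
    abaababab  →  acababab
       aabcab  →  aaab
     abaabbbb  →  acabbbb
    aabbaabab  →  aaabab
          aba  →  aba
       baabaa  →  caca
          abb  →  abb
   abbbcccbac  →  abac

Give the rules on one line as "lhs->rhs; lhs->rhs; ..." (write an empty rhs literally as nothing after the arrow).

  | acbca => aca
  | cbcbbc => cbbc => cb
  | acbcab => acab
  | bbaaacb => bcaacb => aacb

baa->ca; bc->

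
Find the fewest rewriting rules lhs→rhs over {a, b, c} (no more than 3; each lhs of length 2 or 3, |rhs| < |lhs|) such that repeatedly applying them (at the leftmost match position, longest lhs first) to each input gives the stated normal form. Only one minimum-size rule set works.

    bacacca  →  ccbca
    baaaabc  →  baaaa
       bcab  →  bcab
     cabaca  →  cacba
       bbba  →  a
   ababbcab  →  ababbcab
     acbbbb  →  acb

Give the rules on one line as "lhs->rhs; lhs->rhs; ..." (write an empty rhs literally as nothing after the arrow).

  | bacacca => cbacca => ccbca
  | baaaabc => baaaa
  | bcab
  | cabaca => cacba

abc->a; bac->cb; bbb->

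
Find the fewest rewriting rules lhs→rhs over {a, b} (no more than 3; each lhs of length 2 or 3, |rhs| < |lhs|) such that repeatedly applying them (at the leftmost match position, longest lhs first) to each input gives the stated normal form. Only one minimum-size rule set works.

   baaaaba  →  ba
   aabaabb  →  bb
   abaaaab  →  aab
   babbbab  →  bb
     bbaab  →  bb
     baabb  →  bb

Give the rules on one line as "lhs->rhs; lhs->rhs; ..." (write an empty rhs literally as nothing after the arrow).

aba->ba; baa->; bbb->ba

  | baaaaba => aaba => aba => ba
  | aabaabb => abaabb => baabb => bb
  | abaaaab => baaaab => aab
  | babbbab => babaab => bbaab => bb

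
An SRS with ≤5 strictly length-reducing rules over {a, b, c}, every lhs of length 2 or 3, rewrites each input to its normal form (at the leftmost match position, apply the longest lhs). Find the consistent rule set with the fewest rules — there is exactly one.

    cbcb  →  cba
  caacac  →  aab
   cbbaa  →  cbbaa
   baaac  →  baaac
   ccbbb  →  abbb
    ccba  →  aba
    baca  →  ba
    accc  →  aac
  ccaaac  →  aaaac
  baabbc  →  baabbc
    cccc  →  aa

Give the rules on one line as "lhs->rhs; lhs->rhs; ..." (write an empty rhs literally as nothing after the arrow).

bcb->ba; ca->; cac->ab; cc->a

  | cbcb => cba
  | caacac => acac => aab
  | cbbaa
  | baaac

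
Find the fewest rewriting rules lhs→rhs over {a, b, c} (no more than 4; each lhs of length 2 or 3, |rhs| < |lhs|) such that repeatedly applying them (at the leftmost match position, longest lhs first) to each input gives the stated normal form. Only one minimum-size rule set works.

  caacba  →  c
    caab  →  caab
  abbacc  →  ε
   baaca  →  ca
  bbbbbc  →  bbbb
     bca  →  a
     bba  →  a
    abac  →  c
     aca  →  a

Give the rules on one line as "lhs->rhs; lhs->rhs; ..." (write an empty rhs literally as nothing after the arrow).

ac->; ba->c; bba->a; bc->

  | caacba => caba => cac => c
  | caab
  | abbacc => aacc => ac => ε
  | baaca => caca => ca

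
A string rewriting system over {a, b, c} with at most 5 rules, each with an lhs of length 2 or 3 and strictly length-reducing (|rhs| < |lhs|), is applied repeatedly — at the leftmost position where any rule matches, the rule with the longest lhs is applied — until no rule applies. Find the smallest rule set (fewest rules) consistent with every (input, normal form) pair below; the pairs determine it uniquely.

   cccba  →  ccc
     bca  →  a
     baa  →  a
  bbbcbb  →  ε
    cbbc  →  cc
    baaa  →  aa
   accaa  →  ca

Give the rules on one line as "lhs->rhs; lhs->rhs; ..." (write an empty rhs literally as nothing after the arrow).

  | cccba => ccc
  | bca => a
  | baa => a
  | bbbcbb => bcbb => bb => ε

acc->cb; ba->; bb->; bc->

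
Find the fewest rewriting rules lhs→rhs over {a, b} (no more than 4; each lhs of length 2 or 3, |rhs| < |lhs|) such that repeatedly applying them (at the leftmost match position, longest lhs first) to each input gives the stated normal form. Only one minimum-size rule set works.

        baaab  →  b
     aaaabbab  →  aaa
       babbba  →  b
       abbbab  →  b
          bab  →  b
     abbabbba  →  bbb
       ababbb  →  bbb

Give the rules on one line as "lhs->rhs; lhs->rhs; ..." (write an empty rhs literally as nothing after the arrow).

ab->a; aba->; ba->b; bab->ba

  | baaab => baab => bab => ba => b
  | aaaabbab => aaaabab => aaab => aaa
  | babbba => babba => baba => baa => ba => b
  | abbbab => abbab => abab => b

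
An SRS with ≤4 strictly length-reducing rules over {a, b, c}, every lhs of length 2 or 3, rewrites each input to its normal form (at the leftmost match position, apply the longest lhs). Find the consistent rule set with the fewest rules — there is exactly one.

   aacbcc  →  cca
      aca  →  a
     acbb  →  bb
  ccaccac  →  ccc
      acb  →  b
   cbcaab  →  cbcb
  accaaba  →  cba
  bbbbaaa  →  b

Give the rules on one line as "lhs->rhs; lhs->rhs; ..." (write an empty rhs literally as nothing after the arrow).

aa->; ac->; bba->b; bcc->ca

  | aacbcc => cbcc => cca
  | aca => a
  | acbb => bb
  | ccaccac => cccac => ccc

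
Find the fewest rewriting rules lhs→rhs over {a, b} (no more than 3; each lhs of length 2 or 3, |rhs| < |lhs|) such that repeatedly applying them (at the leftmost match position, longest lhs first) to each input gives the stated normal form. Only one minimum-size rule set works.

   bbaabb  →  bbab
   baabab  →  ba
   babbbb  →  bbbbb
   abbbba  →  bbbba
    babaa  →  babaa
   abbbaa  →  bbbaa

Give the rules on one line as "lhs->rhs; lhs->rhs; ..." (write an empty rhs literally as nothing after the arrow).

  | bbaabb => bbab
  | baabab => baab => ba
  | babbbb => bbbbb
  | abbbba => bbbba

aab->a; abb->bb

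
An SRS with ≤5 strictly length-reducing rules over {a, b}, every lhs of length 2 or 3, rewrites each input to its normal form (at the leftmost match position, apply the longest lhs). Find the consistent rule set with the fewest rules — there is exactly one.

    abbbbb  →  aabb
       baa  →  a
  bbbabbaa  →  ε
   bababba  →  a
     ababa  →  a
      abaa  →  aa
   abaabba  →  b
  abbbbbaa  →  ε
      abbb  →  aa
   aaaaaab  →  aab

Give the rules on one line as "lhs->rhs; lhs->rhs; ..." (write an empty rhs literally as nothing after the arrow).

  | abbbbb => aabb
  | baa => a
  | bbbabbaa => aabbaa => aaaa => ba => ε
  | bababba => babba => bba => a

aaa->b; ba->; bba->a; bbb->a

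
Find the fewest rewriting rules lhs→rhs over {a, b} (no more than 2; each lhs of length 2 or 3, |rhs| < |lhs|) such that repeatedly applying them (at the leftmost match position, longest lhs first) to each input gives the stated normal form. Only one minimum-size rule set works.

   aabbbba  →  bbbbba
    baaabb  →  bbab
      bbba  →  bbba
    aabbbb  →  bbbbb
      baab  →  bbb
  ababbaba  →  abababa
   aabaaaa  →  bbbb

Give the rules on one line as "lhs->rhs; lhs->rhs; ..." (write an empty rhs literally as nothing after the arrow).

aa->b; abb->ab

  | aabbbba => bbbbba
  | baaabb => bbabb => bbab
  | bbba
  | aabbbb => bbbbb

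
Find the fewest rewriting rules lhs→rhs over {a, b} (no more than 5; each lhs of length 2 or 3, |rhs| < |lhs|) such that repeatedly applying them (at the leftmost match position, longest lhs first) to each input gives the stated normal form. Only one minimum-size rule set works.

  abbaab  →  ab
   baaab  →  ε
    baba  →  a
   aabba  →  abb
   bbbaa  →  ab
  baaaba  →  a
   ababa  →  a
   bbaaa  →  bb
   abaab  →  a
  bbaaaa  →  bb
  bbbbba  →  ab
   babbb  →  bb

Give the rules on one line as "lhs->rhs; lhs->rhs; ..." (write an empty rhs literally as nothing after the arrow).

  | abbaab => abbab => ab
  | baaab => baab => bab => ε
  | baba => a
  | aabba => abba => abb

aa->a; ba->b; bab->; bbb->ab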